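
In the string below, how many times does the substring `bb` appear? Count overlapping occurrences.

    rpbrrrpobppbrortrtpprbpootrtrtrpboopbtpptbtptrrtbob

0

Sliding a length-2 window over the 51 characters (50 positions):
  (no match at any position)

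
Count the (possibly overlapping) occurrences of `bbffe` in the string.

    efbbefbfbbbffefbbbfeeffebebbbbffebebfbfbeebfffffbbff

Sliding a length-5 window over the 52 characters (48 positions):
  position 10–14: bbffe
  position 29–33: bbffe

2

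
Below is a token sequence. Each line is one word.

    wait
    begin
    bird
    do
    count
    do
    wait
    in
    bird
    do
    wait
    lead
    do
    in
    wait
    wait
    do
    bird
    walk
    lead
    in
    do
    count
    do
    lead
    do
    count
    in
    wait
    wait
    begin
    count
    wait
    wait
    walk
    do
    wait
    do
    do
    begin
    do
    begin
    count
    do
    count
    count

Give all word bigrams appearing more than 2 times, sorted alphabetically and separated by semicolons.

count do; do count; do wait; wait wait

Bigram counts meeting the condition (more than 2 times):
  count do: 3
  do count: 4
  do wait: 3
  wait wait: 3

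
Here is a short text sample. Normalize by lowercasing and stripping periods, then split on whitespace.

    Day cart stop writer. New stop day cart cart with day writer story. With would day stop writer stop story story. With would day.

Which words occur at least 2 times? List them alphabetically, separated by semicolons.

cart; day; stop; story; with; would; writer

Unigram counts meeting the condition (at least 2 times):
  cart: 3
  day: 5
  stop: 4
  story: 3
  with: 3
  would: 2
  writer: 3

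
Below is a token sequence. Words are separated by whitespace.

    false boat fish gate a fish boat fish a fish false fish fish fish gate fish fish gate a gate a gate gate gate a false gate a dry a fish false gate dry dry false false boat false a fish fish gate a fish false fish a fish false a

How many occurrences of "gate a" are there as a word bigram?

Scanning the 50 overlapping bigram windows for "gate a":
  position 4–5: gate a
  position 18–19: gate a
  position 20–21: gate a
  position 24–25: gate a
  position 27–28: gate a
  position 43–44: gate a

6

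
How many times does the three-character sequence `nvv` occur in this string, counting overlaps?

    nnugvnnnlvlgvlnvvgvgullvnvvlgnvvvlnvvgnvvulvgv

Sliding a length-3 window over the 46 characters (44 positions):
  position 15–17: nvv
  position 25–27: nvv
  position 30–32: nvv
  position 35–37: nvv
  position 39–41: nvv

5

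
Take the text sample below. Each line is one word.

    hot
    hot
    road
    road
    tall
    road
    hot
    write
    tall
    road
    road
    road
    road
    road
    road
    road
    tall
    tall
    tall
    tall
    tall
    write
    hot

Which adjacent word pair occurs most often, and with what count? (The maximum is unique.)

"road road", 7 times

Bigram frequencies (highest first):
  road road: 7
  tall tall: 4
  road tall: 2
  tall road: 2
  hot hot: 1
  hot road: 1
  … (5 more, each ≤ 1)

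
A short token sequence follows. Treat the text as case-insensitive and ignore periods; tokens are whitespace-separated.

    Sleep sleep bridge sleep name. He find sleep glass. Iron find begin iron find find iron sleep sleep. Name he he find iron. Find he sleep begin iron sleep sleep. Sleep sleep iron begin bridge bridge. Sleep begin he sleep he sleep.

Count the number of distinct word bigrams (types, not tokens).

42 tokens → 41 bigram windows in total.
Repeated bigrams (each contributes count−1 duplicates):
  sleep sleep: 5
  he sleep: 3
  iron find: 3
  begin iron: 2
  bridge sleep: 2
  find iron: 2
  he find: 2
  iron sleep: 2
  … (3 more repeated)
16 duplicate windows → 41 − 16 = 25 distinct.

25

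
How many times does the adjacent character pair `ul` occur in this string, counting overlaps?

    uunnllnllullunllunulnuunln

2

Sliding a length-2 window over the 26 characters (25 positions):
  position 10–11: ul
  position 19–20: ul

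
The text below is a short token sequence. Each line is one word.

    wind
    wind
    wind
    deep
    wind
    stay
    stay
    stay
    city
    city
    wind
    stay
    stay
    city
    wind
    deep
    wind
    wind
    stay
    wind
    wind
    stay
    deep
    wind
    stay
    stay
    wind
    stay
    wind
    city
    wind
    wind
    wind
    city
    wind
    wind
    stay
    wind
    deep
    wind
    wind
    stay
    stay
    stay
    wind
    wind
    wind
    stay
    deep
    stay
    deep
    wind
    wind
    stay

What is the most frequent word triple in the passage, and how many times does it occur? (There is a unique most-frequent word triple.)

"wind wind stay", 6 times

Trigram frequencies (highest first):
  wind wind stay: 6
  wind stay stay: 4
  wind wind wind: 3
  wind deep wind: 3
  deep wind wind: 3
  wind stay wind: 3
  … (21 more, each ≤ 2)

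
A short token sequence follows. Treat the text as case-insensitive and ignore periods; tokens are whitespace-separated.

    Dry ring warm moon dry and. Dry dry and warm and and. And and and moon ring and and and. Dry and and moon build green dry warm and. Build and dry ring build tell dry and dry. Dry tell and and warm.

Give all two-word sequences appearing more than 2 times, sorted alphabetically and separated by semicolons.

and and; and dry; dry and

Bigram counts meeting the condition (more than 2 times):
  and and: 8
  and dry: 4
  dry and: 4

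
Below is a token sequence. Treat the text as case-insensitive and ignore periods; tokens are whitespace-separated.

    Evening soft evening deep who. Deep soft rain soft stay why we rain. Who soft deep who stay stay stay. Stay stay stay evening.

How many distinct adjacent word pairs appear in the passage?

18

24 tokens → 23 bigram windows in total.
Repeated bigrams (each contributes count−1 duplicates):
  stay stay: 5
  deep who: 2
5 duplicate windows → 23 − 5 = 18 distinct.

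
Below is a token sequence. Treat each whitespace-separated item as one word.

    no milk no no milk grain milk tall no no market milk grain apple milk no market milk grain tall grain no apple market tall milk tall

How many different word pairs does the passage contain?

27 tokens → 26 bigram windows in total.
Repeated bigrams (each contributes count−1 duplicates):
  milk grain: 3
  market milk: 2
  milk no: 2
  milk tall: 2
  no market: 2
  no milk: 2
  no no: 2
8 duplicate windows → 26 − 8 = 18 distinct.

18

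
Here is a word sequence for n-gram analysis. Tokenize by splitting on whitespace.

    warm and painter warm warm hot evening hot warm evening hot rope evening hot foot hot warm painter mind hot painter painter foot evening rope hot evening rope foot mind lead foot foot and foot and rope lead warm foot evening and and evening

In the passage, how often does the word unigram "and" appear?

Scanning the 44 tokens for "and":
  position 2: and
  position 34: and
  position 36: and
  position 42: and
  position 43: and

5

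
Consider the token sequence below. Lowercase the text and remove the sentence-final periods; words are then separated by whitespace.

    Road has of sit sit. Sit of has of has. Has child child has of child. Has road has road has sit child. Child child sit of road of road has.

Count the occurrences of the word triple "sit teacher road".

0

Scanning the 29 overlapping trigram windows for "sit teacher road":
  (none found)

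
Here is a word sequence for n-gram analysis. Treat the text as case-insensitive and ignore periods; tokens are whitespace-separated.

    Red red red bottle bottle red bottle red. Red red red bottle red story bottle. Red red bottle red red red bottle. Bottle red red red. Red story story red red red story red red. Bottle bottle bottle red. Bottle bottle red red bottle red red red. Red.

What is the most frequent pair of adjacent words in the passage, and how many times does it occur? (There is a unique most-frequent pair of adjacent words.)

Bigram frequencies (highest first):
  red red: 18
  bottle red: 9
  red bottle: 8
  bottle bottle: 5
  red story: 3
  story red: 2
  … (2 more, each ≤ 1)

"red red", 18 times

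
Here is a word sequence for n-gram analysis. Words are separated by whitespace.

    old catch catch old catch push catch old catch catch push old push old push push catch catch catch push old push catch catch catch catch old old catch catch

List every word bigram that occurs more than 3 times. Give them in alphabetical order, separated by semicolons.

Bigram counts meeting the condition (more than 3 times):
  catch catch: 8
  old catch: 4

catch catch; old catch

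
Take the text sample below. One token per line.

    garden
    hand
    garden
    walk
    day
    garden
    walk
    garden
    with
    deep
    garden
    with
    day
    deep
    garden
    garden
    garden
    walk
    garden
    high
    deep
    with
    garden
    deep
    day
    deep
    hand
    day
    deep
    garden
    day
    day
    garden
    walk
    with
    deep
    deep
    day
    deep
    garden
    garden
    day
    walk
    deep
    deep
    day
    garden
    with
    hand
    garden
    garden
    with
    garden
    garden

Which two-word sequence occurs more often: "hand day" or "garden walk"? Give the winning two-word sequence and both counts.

"hand day": 1 occurrence
"garden walk": 4 occurrences

"garden walk" (4 vs 1)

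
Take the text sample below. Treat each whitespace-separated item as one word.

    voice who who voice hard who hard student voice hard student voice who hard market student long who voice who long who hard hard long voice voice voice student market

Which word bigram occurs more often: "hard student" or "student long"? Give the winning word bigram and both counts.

"hard student" (2 vs 1)

"hard student": 2 occurrences
"student long": 1 occurrence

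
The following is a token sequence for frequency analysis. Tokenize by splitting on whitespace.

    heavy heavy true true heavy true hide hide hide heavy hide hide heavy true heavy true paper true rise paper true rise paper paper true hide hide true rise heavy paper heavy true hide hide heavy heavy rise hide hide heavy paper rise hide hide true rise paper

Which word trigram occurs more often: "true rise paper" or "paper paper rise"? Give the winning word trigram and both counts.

"true rise paper": 3 occurrences
"paper paper rise": 0 occurrences

"true rise paper" (3 vs 0)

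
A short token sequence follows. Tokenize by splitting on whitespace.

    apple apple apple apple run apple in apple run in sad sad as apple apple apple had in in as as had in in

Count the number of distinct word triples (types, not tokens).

19

24 tokens → 22 trigram windows in total.
Repeated trigrams (each contributes count−1 duplicates):
  apple apple apple: 3
  had in in: 2
3 duplicate windows → 22 − 3 = 19 distinct.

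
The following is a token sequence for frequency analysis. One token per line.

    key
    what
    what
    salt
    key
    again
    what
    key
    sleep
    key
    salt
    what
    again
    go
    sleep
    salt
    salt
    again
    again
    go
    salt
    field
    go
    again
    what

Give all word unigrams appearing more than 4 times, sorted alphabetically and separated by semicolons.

again; salt; what

Unigram counts meeting the condition (more than 4 times):
  again: 5
  salt: 5
  what: 5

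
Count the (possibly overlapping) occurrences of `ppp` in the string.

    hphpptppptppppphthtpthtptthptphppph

Sliding a length-3 window over the 35 characters (33 positions):
  position 7–9: ppp
  position 11–13: ppp
  position 12–14: ppp
  position 13–15: ppp
  position 32–34: ppp

5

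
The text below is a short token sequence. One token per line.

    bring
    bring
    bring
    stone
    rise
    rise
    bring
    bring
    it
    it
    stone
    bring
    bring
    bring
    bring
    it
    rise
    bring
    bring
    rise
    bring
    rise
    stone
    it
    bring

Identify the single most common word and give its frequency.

"bring", 13 times

Unigram frequencies (highest first):
  bring: 13
  rise: 5
  it: 4
  stone: 3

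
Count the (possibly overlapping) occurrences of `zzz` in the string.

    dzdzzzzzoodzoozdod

3

Sliding a length-3 window over the 18 characters (16 positions):
  position 4–6: zzz
  position 5–7: zzz
  position 6–8: zzz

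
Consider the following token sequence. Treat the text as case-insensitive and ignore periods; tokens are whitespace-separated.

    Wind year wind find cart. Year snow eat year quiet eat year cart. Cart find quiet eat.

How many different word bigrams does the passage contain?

17 tokens → 16 bigram windows in total.
Repeated bigrams (each contributes count−1 duplicates):
  eat year: 2
  quiet eat: 2
2 duplicate windows → 16 − 2 = 14 distinct.

14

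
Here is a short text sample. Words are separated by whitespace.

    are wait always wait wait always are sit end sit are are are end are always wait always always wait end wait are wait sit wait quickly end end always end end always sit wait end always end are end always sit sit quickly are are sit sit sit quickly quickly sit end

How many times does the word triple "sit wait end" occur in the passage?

Scanning the 51 overlapping trigram windows for "sit wait end":
  position 34–36: sit wait end

1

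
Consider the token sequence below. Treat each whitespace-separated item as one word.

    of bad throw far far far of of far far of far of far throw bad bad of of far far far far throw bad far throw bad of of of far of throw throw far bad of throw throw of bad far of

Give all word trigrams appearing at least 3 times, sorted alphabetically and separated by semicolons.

Trigram counts meeting the condition (at least 3 times):
  far far far: 3
  far throw bad: 3
  of of far: 3

far far far; far throw bad; of of far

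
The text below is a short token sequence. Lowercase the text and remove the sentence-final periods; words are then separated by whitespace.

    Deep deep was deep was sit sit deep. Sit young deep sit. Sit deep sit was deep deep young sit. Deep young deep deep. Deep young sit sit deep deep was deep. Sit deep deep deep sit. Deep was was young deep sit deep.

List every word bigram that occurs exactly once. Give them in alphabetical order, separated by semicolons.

Bigram counts meeting the condition (exactly once):
  sit was: 1
  sit young: 1
  was sit: 1
  was was: 1
  was young: 1

sit was; sit young; was sit; was was; was young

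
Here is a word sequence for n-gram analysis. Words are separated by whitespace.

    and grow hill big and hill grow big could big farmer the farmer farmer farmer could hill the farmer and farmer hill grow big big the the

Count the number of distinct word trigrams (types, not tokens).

24

27 tokens → 25 trigram windows in total.
Repeated trigrams (each contributes count−1 duplicates):
  hill grow big: 2
1 duplicate windows → 25 − 1 = 24 distinct.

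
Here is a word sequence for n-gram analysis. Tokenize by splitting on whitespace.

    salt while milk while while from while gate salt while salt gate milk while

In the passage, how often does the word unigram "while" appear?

6

Scanning the 14 tokens for "while":
  position 2: while
  position 4: while
  position 5: while
  position 7: while
  position 10: while
  position 14: while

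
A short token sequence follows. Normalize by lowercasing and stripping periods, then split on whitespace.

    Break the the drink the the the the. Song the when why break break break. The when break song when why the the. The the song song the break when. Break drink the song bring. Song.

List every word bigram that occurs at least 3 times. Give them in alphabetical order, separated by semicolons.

Bigram counts meeting the condition (at least 3 times):
  the song: 3
  the the: 7

the song; the the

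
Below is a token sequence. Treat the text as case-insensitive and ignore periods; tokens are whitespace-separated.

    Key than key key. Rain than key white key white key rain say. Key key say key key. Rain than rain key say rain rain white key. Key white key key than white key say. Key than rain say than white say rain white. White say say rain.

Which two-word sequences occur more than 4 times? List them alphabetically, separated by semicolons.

key key; white key

Bigram counts meeting the condition (more than 4 times):
  key key: 5
  white key: 5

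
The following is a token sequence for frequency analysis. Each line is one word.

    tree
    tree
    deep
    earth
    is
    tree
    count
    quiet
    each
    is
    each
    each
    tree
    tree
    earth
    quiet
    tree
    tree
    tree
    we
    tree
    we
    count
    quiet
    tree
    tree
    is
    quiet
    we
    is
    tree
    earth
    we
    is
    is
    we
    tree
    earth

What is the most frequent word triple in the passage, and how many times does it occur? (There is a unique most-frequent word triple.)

Trigram frequencies (highest first):
  quiet tree tree: 2
  tree tree deep: 1
  tree deep earth: 1
  deep earth is: 1
  earth is tree: 1
  is tree count: 1
  … (29 more, each ≤ 1)

"quiet tree tree", 2 times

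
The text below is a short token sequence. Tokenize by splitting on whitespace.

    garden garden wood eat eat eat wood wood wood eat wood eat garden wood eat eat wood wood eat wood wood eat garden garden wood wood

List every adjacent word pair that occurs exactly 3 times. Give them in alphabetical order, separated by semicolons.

Bigram counts meeting the condition (exactly 3 times):
  eat eat: 3
  garden wood: 3

eat eat; garden wood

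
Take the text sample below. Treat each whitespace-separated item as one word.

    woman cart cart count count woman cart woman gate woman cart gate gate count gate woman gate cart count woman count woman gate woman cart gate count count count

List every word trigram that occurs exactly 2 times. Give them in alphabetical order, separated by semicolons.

gate woman cart; woman cart gate; woman gate woman

Trigram counts meeting the condition (exactly 2 times):
  gate woman cart: 2
  woman cart gate: 2
  woman gate woman: 2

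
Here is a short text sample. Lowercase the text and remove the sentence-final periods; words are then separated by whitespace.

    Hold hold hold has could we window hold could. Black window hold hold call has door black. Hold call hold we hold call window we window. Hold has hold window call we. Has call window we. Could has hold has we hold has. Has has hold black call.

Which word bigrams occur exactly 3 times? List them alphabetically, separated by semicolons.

Bigram counts meeting the condition (exactly 3 times):
  has hold: 3
  hold call: 3
  hold hold: 3
  window hold: 3

has hold; hold call; hold hold; window hold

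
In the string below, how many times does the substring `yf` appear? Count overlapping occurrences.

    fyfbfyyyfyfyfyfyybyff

Sliding a length-2 window over the 21 characters (20 positions):
  position 2–3: yf
  position 8–9: yf
  position 10–11: yf
  position 12–13: yf
  position 14–15: yf
  position 19–20: yf

6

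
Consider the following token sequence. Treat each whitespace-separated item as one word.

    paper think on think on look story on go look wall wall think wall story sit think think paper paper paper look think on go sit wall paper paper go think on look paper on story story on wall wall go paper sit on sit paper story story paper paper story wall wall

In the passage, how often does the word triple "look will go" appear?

0

Scanning the 51 overlapping trigram windows for "look will go":
  (none found)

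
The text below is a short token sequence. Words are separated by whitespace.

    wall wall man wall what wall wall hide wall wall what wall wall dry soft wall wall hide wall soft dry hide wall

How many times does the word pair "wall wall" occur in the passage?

Scanning the 22 overlapping bigram windows for "wall wall":
  position 1–2: wall wall
  position 6–7: wall wall
  position 9–10: wall wall
  position 12–13: wall wall
  position 16–17: wall wall

5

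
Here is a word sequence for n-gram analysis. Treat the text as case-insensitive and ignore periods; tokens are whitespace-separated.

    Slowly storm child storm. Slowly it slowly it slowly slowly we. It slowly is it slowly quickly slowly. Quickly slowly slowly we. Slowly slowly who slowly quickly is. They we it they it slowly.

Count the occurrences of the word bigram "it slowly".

5

Scanning the 33 overlapping bigram windows for "it slowly":
  position 6–7: it slowly
  position 8–9: it slowly
  position 12–13: it slowly
  position 15–16: it slowly
  position 33–34: it slowly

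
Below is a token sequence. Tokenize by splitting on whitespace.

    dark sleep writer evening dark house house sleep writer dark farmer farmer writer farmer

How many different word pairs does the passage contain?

14 tokens → 13 bigram windows in total.
Repeated bigrams (each contributes count−1 duplicates):
  sleep writer: 2
1 duplicate windows → 13 − 1 = 12 distinct.

12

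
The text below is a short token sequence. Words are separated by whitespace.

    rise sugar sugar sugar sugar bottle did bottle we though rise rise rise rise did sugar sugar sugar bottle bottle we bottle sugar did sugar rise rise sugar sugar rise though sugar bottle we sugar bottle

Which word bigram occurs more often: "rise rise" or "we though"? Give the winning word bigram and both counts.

"rise rise": 4 occurrences
"we though": 1 occurrence

"rise rise" (4 vs 1)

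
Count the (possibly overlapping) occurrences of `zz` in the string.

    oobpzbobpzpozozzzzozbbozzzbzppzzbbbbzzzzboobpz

Sliding a length-2 window over the 46 characters (45 positions):
  position 15–16: zz
  position 16–17: zz
  position 17–18: zz
  position 24–25: zz
  position 25–26: zz
  position 31–32: zz
  position 37–38: zz
  position 38–39: zz
  position 39–40: zz

9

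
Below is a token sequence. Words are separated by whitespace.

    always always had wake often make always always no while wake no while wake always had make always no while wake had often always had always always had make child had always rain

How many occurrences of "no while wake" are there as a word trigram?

Scanning the 31 overlapping trigram windows for "no while wake":
  position 9–11: no while wake
  position 12–14: no while wake
  position 19–21: no while wake

3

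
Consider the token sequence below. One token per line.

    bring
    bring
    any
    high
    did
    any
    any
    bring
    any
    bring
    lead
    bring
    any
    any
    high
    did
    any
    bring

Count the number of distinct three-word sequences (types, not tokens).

14

18 tokens → 16 trigram windows in total.
Repeated trigrams (each contributes count−1 duplicates):
  any high did: 2
  high did any: 2
2 duplicate windows → 16 − 2 = 14 distinct.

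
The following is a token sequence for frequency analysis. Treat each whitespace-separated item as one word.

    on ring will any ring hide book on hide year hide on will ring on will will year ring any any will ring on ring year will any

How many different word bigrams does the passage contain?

22

28 tokens → 27 bigram windows in total.
Repeated bigrams (each contributes count−1 duplicates):
  on ring: 2
  on will: 2
  ring on: 2
  will any: 2
  will ring: 2
5 duplicate windows → 27 − 5 = 22 distinct.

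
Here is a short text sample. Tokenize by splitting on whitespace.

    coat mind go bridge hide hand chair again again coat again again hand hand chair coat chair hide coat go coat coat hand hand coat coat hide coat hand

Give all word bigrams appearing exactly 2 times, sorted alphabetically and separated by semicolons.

again again; coat coat; coat hand; hand chair; hand hand; hide coat

Bigram counts meeting the condition (exactly 2 times):
  again again: 2
  coat coat: 2
  coat hand: 2
  hand chair: 2
  hand hand: 2
  hide coat: 2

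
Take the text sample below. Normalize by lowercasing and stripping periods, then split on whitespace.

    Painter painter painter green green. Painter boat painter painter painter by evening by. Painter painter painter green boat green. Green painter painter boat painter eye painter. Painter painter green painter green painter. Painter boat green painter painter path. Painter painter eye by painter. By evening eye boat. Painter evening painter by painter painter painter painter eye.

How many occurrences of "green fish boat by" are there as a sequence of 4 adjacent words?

Scanning the 53 overlapping 4-gram windows for "green fish boat by":
  (none found)

0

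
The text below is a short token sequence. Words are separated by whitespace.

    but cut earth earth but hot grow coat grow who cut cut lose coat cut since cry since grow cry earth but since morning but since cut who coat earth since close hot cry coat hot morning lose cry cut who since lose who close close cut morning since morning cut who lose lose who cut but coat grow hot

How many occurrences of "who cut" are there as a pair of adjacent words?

Scanning the 59 overlapping bigram windows for "who cut":
  position 10–11: who cut
  position 55–56: who cut

2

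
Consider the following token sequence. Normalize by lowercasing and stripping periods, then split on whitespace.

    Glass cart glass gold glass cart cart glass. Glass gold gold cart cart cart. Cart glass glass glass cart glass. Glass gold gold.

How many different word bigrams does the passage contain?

8

23 tokens → 22 bigram windows in total.
Repeated bigrams (each contributes count−1 duplicates):
  cart cart: 4
  cart glass: 4
  glass glass: 4
  glass cart: 3
  glass gold: 3
  gold gold: 2
14 duplicate windows → 22 − 14 = 8 distinct.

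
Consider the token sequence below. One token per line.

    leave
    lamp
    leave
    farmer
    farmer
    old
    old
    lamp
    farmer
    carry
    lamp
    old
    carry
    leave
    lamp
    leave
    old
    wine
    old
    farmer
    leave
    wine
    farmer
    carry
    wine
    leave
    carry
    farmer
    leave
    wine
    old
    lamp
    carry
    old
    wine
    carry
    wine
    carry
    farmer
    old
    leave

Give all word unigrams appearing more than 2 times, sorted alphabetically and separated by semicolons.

carry; farmer; lamp; leave; old; wine

Unigram counts meeting the condition (more than 2 times):
  carry: 7
  farmer: 7
  lamp: 5
  leave: 8
  old: 8
  wine: 6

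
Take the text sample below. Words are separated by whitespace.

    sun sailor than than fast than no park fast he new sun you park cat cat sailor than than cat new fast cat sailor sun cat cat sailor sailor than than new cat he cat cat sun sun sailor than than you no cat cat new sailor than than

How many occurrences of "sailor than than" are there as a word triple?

5

Scanning the 47 overlapping trigram windows for "sailor than than":
  position 2–4: sailor than than
  position 17–19: sailor than than
  position 29–31: sailor than than
  position 39–41: sailor than than
  position 47–49: sailor than than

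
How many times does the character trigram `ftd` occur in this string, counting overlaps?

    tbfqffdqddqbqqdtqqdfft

0

Sliding a length-3 window over the 22 characters (20 positions):
  (no match at any position)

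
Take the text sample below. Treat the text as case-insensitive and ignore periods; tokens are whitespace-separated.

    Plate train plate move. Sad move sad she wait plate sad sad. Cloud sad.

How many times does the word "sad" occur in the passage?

5

Scanning the 14 tokens for "sad":
  position 5: sad
  position 7: sad
  position 11: sad
  position 12: sad
  position 14: sad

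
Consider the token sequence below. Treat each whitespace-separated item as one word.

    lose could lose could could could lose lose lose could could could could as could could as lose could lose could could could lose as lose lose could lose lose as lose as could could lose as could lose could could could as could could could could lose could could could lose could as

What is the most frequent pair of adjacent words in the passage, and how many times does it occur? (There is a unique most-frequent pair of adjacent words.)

Bigram frequencies (highest first):
  could could: 16
  lose could: 9
  could lose: 9
  lose lose: 4
  could as: 4
  as could: 4
  … (2 more, each ≤ 4)

"could could", 16 times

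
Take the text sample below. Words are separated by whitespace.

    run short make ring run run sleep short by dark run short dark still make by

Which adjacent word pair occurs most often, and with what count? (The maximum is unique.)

Bigram frequencies (highest first):
  run short: 2
  short make: 1
  make ring: 1
  ring run: 1
  run run: 1
  run sleep: 1
  … (8 more, each ≤ 1)

"run short", 2 times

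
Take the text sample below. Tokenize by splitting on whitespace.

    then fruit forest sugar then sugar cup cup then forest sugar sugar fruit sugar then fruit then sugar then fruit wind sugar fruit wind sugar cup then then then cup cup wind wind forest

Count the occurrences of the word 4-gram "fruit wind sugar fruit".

Scanning the 31 overlapping 4-gram windows for "fruit wind sugar fruit":
  position 20–23: fruit wind sugar fruit

1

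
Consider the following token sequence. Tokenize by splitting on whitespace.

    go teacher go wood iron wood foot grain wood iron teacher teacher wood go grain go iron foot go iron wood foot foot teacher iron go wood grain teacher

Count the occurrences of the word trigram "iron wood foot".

2

Scanning the 27 overlapping trigram windows for "iron wood foot":
  position 5–7: iron wood foot
  position 20–22: iron wood foot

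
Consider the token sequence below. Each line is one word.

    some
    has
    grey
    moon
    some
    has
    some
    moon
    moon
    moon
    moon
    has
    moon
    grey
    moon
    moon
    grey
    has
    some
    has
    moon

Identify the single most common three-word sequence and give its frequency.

"moon moon moon", 2 times

Trigram frequencies (highest first):
  moon moon moon: 2
  some has grey: 1
  has grey moon: 1
  grey moon some: 1
  moon some has: 1
  some has some: 1
  … (12 more, each ≤ 1)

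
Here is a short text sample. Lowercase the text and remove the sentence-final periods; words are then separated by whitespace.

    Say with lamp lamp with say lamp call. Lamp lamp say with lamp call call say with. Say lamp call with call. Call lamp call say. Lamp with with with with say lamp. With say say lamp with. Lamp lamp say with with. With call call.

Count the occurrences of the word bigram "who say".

0

Scanning the 45 overlapping bigram windows for "who say":
  (none found)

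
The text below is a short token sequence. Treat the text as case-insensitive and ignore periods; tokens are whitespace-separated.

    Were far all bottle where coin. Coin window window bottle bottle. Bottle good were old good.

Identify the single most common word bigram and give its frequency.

Bigram frequencies (highest first):
  bottle bottle: 2
  were far: 1
  far all: 1
  all bottle: 1
  bottle where: 1
  where coin: 1
  … (8 more, each ≤ 1)

"bottle bottle", 2 times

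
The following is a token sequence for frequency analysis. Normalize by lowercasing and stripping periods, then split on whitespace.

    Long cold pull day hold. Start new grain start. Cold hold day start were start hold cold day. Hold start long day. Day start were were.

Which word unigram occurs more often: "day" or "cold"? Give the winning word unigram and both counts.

"day" (5 vs 3)

"day": 5 occurrences
"cold": 3 occurrences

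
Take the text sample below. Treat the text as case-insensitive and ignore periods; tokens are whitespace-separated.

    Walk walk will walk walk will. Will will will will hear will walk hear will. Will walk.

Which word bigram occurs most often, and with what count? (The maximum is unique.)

Bigram frequencies (highest first):
  will will: 5
  will walk: 3
  walk walk: 2
  walk will: 2
  hear will: 2
  will hear: 1
  … (1 more, each ≤ 1)

"will will", 5 times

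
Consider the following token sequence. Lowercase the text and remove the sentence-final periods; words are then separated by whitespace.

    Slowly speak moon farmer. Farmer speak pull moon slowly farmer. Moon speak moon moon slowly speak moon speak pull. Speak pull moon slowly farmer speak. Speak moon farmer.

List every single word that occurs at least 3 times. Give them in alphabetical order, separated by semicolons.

Unigram counts meeting the condition (at least 3 times):
  farmer: 5
  moon: 8
  pull: 3
  slowly: 4
  speak: 8

farmer; moon; pull; slowly; speak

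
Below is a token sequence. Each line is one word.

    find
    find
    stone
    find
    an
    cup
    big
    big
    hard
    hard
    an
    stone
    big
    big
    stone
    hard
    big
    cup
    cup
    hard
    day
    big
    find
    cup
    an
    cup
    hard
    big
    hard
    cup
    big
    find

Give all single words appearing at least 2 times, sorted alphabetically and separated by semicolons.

Unigram counts meeting the condition (at least 2 times):
  an: 3
  big: 8
  cup: 6
  find: 5
  hard: 6
  stone: 3

an; big; cup; find; hard; stone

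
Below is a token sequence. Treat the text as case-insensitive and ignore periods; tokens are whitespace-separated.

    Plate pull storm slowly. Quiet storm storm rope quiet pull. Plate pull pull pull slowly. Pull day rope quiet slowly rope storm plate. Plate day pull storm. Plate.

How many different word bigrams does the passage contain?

22

28 tokens → 27 bigram windows in total.
Repeated bigrams (each contributes count−1 duplicates):
  plate pull: 2
  pull pull: 2
  pull storm: 2
  rope quiet: 2
  storm plate: 2
5 duplicate windows → 27 − 5 = 22 distinct.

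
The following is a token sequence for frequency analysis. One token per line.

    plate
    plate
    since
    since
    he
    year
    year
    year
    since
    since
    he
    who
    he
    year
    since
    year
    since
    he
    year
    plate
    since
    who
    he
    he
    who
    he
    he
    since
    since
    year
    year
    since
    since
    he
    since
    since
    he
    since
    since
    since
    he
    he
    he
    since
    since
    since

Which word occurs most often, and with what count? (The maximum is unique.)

"since", 19 times

Unigram frequencies (highest first):
  since: 19
  he: 13
  year: 8
  plate: 3
  who: 3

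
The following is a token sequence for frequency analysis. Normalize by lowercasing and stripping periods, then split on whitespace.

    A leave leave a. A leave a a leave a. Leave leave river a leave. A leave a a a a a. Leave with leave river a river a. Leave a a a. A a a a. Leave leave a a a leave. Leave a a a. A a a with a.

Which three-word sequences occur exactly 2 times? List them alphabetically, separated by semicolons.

leave a leave; leave river a; river a leave

Trigram counts meeting the condition (exactly 2 times):
  leave a leave: 2
  leave river a: 2
  river a leave: 2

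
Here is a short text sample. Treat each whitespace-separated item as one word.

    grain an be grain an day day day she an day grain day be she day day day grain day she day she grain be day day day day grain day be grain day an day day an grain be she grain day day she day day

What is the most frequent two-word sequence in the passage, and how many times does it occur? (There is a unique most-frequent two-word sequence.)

"day day", 10 times

Bigram frequencies (highest first):
  day day: 10
  grain day: 5
  day she: 4
  an day: 3
  day grain: 3
  she day: 3
  … (11 more, each ≤ 2)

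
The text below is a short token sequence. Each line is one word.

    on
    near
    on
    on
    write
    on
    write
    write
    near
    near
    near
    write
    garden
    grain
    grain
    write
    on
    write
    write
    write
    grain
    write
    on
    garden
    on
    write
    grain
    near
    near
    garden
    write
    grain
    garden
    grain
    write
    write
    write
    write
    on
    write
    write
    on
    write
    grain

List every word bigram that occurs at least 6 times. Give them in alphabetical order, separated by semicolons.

on write; write write

Bigram counts meeting the condition (at least 6 times):
  on write: 6
  write write: 7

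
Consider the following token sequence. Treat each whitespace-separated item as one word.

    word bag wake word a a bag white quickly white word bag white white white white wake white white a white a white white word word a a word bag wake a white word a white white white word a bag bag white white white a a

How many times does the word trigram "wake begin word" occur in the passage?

0

Scanning the 45 overlapping trigram windows for "wake begin word":
  (none found)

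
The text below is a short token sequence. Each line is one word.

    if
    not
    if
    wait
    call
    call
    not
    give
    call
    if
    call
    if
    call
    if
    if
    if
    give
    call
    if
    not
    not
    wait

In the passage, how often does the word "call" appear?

Scanning the 22 tokens for "call":
  position 5: call
  position 6: call
  position 9: call
  position 11: call
  position 13: call
  position 18: call

6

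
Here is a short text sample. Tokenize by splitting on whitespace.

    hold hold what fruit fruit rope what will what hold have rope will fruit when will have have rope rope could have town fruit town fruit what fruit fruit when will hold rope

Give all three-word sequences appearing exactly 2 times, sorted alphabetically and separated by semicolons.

Trigram counts meeting the condition (exactly 2 times):
  fruit when will: 2
  what fruit fruit: 2

fruit when will; what fruit fruit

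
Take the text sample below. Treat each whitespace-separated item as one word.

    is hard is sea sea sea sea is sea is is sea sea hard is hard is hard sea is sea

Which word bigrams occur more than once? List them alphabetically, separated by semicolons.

hard is; is hard; is sea; sea is; sea sea

Bigram counts meeting the condition (more than once):
  hard is: 3
  is hard: 3
  is sea: 4
  sea is: 3
  sea sea: 4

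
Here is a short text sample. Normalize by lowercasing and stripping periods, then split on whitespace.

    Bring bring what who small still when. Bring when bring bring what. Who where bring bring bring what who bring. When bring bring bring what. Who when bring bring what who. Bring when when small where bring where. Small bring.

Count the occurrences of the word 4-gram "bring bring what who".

Scanning the 37 overlapping 4-gram windows for "bring bring what who":
  position 1–4: bring bring what who
  position 10–13: bring bring what who
  position 16–19: bring bring what who
  position 23–26: bring bring what who
  position 28–31: bring bring what who

5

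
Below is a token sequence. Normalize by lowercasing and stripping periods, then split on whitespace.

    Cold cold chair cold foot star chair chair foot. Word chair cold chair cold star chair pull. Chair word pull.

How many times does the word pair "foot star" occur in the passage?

1

Scanning the 19 overlapping bigram windows for "foot star":
  position 5–6: foot star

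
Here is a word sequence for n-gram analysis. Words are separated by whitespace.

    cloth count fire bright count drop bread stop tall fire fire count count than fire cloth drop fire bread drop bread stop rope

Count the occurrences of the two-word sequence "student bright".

0

Scanning the 22 overlapping bigram windows for "student bright":
  (none found)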